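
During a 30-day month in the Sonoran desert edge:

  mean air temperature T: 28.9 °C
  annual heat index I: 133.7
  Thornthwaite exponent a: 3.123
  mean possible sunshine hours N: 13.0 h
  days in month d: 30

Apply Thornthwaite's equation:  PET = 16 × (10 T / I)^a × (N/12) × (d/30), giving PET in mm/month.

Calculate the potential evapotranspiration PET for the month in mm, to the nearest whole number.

10T/I = 10 × 28.9 / 133.7 = 2.1616
(10T/I)^a = 2.1616^3.123 = 11.1046
Uncorrected PET = 16 × 11.1046 = 177.674 mm
Correction = (N/12)(d/30) = (13.0/12)(30/30) = 1.0833
PET = 177.674 × 1.0833 = 192.474 mm/month

192 mm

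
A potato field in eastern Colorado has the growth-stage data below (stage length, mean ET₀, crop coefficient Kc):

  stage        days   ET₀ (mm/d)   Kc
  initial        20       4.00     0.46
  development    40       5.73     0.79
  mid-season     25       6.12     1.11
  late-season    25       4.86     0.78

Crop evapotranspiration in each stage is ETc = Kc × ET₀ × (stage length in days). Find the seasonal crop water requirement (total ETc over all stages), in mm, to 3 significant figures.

initial: 0.46 × 4.00 × 20 = 36.80 mm
development: 0.79 × 5.73 × 40 = 181.07 mm
mid-season: 1.11 × 6.12 × 25 = 169.83 mm
late-season: 0.78 × 4.86 × 25 = 94.77 mm
Seasonal total = 482.47 mm

482 mm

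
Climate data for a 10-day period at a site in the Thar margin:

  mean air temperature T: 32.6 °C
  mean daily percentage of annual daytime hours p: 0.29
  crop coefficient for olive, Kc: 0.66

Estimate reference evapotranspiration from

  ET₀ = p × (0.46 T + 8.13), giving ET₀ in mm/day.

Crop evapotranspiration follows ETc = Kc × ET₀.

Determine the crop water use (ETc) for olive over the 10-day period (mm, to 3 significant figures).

ET₀ = 0.29 × (0.46 × 32.6 + 8.13) = 0.29 × 23.126 = 6.7065 mm/d
ETc = Kc × ET₀ = 0.66 × 6.7065 = 4.4263 mm/d
Over 10 days: 4.4263 × 10 = 44.263 mm

44.3 mm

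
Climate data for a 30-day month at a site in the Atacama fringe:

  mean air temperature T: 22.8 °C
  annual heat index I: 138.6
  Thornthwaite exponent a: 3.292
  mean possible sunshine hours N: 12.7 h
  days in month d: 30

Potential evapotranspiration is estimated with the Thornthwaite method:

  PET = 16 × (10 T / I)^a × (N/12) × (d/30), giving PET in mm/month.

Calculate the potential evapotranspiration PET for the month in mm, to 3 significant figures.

87.2 mm

10T/I = 10 × 22.8 / 138.6 = 1.6450
(10T/I)^a = 1.6450^3.292 = 5.1478
Uncorrected PET = 16 × 5.1478 = 82.365 mm
Correction = (N/12)(d/30) = (12.7/12)(30/30) = 1.0583
PET = 82.365 × 1.0583 = 87.167 mm/month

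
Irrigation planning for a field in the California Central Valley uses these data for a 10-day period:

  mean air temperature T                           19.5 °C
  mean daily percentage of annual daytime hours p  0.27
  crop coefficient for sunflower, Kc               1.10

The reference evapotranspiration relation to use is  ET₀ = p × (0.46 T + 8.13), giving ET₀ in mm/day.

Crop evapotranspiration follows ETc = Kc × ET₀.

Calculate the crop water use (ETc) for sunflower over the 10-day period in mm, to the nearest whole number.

51 mm

ET₀ = 0.27 × (0.46 × 19.5 + 8.13) = 0.27 × 17.100 = 4.6170 mm/d
ETc = Kc × ET₀ = 1.10 × 4.6170 = 5.0787 mm/d
Over 10 days: 5.0787 × 10 = 50.787 mm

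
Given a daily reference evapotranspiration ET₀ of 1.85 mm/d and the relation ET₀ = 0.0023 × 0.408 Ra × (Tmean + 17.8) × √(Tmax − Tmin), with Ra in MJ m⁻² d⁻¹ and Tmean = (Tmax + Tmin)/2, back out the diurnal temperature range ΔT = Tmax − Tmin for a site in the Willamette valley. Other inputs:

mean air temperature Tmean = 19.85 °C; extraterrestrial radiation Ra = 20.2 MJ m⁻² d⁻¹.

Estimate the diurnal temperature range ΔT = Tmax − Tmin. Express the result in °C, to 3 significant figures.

6.72 °C

√ΔT = ET₀ / [0.0023 × 0.408 × Ra × (Tmean+17.8)] = 1.85 / (0.0023 × 8.2416 × 37.65) = 2.5922
ΔT = 2.5922² = 6.720 °C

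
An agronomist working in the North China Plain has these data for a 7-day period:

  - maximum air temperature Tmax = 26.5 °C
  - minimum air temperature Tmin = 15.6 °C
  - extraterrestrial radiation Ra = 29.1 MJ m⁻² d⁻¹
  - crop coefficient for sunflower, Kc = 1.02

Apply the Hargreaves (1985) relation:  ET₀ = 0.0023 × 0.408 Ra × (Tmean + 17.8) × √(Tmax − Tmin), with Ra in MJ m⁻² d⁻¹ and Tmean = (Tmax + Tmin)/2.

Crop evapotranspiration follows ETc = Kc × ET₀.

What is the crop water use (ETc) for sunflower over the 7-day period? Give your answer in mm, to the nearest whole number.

25 mm

Tmean = (26.5 + 15.6)/2 = 21.05 °C
0.408 Ra = 0.408 × 29.1 = 11.8728 mm/d equivalent
ET₀ = 0.0023 × 11.8728 × (21.05 + 17.8) × √10.9 = 0.0023 × 11.8728 × 38.85 × 3.3015 = 3.5025 mm/d
ETc = Kc × ET₀ = 1.02 × 3.5025 = 3.5726 mm/d
Over 7 days: 3.5726 × 7 = 25.008 mm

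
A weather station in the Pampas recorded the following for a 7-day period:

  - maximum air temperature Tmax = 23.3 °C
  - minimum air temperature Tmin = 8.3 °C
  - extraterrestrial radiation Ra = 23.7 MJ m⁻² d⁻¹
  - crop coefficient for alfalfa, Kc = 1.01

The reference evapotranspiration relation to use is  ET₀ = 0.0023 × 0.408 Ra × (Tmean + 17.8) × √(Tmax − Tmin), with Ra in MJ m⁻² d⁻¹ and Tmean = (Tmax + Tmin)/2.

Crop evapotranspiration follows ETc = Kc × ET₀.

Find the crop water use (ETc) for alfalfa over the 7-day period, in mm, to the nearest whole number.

Tmean = (23.3 + 8.3)/2 = 15.80 °C
0.408 Ra = 0.408 × 23.7 = 9.6696 mm/d equivalent
ET₀ = 0.0023 × 9.6696 × (15.80 + 17.8) × √15.0 = 0.0023 × 9.6696 × 33.60 × 3.8730 = 2.8942 mm/d
ETc = Kc × ET₀ = 1.01 × 2.8942 = 2.9231 mm/d
Over 7 days: 2.9231 × 7 = 20.462 mm

20 mm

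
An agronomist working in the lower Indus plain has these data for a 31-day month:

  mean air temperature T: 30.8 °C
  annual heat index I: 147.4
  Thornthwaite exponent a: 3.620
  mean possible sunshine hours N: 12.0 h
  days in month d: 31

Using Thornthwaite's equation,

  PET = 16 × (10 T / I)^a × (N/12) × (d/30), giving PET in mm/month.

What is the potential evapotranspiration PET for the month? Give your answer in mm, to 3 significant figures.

238 mm

10T/I = 10 × 30.8 / 147.4 = 2.0896
(10T/I)^a = 2.0896^3.620 = 14.4088
Uncorrected PET = 16 × 14.4088 = 230.541 mm
Correction = (N/12)(d/30) = (12.0/12)(31/30) = 1.0333
PET = 230.541 × 1.0333 = 238.218 mm/month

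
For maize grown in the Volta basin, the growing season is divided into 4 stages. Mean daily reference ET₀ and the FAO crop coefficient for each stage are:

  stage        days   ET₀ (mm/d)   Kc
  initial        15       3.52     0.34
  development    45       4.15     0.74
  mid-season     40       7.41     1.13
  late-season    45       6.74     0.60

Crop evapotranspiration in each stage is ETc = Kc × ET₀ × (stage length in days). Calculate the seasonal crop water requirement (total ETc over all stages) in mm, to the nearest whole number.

initial: 0.34 × 3.52 × 15 = 17.95 mm
development: 0.74 × 4.15 × 45 = 138.20 mm
mid-season: 1.13 × 7.41 × 40 = 334.93 mm
late-season: 0.60 × 6.74 × 45 = 181.98 mm
Seasonal total = 673.06 mm

673 mm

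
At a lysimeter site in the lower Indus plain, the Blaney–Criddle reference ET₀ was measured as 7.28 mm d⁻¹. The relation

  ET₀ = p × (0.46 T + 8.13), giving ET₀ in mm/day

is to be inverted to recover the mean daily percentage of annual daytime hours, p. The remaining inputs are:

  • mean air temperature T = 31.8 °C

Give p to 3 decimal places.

0.320

p = ET₀ / (0.46 T + 8.13) = 7.28 / (0.46 × 31.8 + 8.13) = 7.28 / 22.758 = 0.3199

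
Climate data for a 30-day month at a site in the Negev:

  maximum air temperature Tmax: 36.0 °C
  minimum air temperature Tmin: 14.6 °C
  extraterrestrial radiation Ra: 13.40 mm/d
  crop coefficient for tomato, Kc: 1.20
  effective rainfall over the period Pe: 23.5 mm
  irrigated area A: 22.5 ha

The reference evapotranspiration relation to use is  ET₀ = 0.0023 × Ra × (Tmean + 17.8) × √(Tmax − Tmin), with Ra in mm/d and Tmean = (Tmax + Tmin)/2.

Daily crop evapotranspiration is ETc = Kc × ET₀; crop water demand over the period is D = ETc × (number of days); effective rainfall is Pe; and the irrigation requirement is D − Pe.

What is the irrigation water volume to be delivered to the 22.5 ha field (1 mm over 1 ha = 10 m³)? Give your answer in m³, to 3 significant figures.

44500 m³

Tmean = (36.0 + 14.6)/2 = 25.30 °C
ET₀ = 0.0023 × 13.40 × (25.30 + 17.8) × √21.4 = 0.0023 × 13.40 × 43.10 × 4.6260 = 6.1449 mm/d
ETc = Kc × ET₀ = 1.20 × 6.1449 = 7.3739 mm/d
Crop demand D = ETc × 30 d = 7.3739 × 30 = 221.217 mm
D − Pe = 221.217 − 23.5 = 197.717 mm
Volume = 197.717 mm × 22.5 ha × 10 = 44486.3 m³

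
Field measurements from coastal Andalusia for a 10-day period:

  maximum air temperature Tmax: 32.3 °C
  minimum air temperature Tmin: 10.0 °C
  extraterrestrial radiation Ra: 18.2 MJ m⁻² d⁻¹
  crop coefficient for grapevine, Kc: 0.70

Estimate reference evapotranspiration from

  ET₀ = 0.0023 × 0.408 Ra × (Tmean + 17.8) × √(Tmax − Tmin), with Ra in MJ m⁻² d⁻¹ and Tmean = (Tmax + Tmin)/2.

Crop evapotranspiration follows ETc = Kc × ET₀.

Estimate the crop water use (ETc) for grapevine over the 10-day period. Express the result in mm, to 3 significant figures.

22.0 mm

Tmean = (32.3 + 10.0)/2 = 21.15 °C
0.408 Ra = 0.408 × 18.2 = 7.4256 mm/d equivalent
ET₀ = 0.0023 × 7.4256 × (21.15 + 17.8) × √22.3 = 0.0023 × 7.4256 × 38.95 × 4.7223 = 3.1414 mm/d
ETc = Kc × ET₀ = 0.70 × 3.1414 = 2.1990 mm/d
Over 10 days: 2.1990 × 10 = 21.990 mm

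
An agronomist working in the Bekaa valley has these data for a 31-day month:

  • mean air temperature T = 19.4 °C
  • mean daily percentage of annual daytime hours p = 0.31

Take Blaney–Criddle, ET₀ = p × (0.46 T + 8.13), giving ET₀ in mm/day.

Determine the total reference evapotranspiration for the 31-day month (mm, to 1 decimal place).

163.9 mm

ET₀ = 0.31 × (0.46 × 19.4 + 8.13) = 0.31 × 17.054 = 5.2867 mm/d
Monthly total = 5.2867 × 31 = 163.888 mm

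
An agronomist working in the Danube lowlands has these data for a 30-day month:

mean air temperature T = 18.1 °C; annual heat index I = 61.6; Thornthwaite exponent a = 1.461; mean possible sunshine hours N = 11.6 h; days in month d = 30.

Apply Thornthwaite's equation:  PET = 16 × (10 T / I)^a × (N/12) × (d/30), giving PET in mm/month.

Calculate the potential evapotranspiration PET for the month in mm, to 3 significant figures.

10T/I = 10 × 18.1 / 61.6 = 2.9383
(10T/I)^a = 2.9383^1.461 = 4.8293
Uncorrected PET = 16 × 4.8293 = 77.269 mm
Correction = (N/12)(d/30) = (11.6/12)(30/30) = 0.9667
PET = 77.269 × 0.9667 = 74.696 mm/month

74.7 mm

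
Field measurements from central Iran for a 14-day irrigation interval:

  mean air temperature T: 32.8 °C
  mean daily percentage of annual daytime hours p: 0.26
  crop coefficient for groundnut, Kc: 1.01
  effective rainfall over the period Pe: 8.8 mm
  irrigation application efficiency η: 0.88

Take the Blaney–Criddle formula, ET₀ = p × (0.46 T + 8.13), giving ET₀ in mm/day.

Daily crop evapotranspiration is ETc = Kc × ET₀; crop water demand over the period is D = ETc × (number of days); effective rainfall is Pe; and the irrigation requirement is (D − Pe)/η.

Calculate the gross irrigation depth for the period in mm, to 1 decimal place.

ET₀ = 0.26 × (0.46 × 32.8 + 8.13) = 0.26 × 23.218 = 6.0367 mm/d
ETc = Kc × ET₀ = 1.01 × 6.0367 = 6.0971 mm/d
Crop demand D = ETc × 14 d = 6.0971 × 14 = 85.359 mm
D − Pe = 85.359 − 8.8 = 76.559 mm
Gross irrigation = 76.559 / 0.88 = 86.999 mm

87.0 mm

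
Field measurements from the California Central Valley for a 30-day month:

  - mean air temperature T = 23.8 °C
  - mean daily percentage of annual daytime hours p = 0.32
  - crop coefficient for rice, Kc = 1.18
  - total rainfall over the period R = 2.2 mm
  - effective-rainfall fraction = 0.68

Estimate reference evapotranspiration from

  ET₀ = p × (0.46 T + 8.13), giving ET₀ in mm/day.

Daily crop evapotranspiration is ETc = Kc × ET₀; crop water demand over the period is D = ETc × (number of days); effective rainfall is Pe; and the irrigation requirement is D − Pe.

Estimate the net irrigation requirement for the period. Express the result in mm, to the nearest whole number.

215 mm

ET₀ = 0.32 × (0.46 × 23.8 + 8.13) = 0.32 × 19.078 = 6.1050 mm/d
ETc = Kc × ET₀ = 1.18 × 6.1050 = 7.2039 mm/d
Crop demand D = ETc × 30 d = 7.2039 × 30 = 216.117 mm
Pe = 0.68 × 2.2 = 1.496 mm
D − Pe = 216.117 − 1.496 = 214.621 mm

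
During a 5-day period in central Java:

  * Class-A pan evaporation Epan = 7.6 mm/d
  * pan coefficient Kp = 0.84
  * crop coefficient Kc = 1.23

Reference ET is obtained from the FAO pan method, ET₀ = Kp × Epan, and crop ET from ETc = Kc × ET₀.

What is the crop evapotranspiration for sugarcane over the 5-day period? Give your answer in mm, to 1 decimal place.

ET₀ = 0.84 × 7.6 = 6.3840 mm/d
ETc = Kc × ET₀ = 1.23 × 6.3840 = 7.8523 mm/d
Over 5 days: 7.8523 × 5 = 39.262 mm

39.3 mm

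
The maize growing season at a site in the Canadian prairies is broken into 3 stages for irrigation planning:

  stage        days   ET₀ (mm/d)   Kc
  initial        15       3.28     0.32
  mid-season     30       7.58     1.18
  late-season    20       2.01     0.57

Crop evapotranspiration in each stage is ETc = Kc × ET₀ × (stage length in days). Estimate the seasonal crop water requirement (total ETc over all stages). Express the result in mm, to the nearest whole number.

initial: 0.32 × 3.28 × 15 = 15.74 mm
mid-season: 1.18 × 7.58 × 30 = 268.33 mm
late-season: 0.57 × 2.01 × 20 = 22.91 mm
Seasonal total = 306.98 mm

307 mm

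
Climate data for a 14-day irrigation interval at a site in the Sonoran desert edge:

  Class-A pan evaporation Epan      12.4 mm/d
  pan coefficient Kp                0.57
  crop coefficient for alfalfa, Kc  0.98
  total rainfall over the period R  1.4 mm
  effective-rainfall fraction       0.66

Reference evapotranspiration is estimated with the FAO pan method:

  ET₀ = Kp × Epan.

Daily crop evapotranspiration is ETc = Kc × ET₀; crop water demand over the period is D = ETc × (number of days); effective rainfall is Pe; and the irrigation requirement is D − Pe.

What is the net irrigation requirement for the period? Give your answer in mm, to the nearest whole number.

ET₀ = 0.57 × 12.4 = 7.0680 mm/d
ETc = Kc × ET₀ = 0.98 × 7.0680 = 6.9266 mm/d
Crop demand D = ETc × 14 d = 6.9266 × 14 = 96.972 mm
Pe = 0.66 × 1.4 = 0.924 mm
D − Pe = 96.972 − 0.924 = 96.048 mm

96 mm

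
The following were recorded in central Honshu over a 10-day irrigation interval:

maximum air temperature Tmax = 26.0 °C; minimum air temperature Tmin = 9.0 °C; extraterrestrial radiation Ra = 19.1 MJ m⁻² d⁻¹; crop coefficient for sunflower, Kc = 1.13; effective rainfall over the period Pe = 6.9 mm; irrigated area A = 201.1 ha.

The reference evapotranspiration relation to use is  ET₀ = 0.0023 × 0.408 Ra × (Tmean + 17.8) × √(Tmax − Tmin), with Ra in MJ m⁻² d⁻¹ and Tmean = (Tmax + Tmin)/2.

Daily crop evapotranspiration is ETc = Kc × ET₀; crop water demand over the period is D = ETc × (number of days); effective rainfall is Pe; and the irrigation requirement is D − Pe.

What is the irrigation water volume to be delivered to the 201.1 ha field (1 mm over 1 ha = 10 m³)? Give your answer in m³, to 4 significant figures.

45400 m³

Tmean = (26.0 + 9.0)/2 = 17.50 °C
0.408 Ra = 0.408 × 19.1 = 7.7928 mm/d equivalent
ET₀ = 0.0023 × 7.7928 × (17.50 + 17.8) × √17.0 = 0.0023 × 7.7928 × 35.30 × 4.1231 = 2.6087 mm/d
ETc = Kc × ET₀ = 1.13 × 2.6087 = 2.9478 mm/d
Crop demand D = ETc × 10 d = 2.9478 × 10 = 29.478 mm
D − Pe = 29.478 − 6.9 = 22.578 mm
Volume = 22.578 mm × 201.1 ha × 10 = 45404.4 m³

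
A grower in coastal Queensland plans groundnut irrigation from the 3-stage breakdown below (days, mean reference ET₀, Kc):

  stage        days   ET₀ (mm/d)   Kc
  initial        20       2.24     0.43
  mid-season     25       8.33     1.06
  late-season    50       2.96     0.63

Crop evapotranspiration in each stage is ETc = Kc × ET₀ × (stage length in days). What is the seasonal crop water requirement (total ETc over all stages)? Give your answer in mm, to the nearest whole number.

333 mm

initial: 0.43 × 2.24 × 20 = 19.26 mm
mid-season: 1.06 × 8.33 × 25 = 220.75 mm
late-season: 0.63 × 2.96 × 50 = 93.24 mm
Seasonal total = 333.25 mm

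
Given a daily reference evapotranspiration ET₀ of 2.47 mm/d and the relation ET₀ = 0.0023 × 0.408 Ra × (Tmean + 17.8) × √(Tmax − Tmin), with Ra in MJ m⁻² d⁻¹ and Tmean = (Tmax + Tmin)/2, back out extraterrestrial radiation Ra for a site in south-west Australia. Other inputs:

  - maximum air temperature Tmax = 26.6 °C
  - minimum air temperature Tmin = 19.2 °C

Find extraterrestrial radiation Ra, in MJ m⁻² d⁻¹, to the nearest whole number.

Tmean = (26.6+19.2)/2 = 22.90 °C; ΔT = 7.4
Ra = ET₀ / [0.0023 × 0.408 × (Tmean+17.8) × √ΔT]
   = 2.47 / (0.0023 × 0.408 × 40.70 × 2.7203) = 23.774 MJ m⁻² d⁻¹

24 MJ m⁻² d⁻¹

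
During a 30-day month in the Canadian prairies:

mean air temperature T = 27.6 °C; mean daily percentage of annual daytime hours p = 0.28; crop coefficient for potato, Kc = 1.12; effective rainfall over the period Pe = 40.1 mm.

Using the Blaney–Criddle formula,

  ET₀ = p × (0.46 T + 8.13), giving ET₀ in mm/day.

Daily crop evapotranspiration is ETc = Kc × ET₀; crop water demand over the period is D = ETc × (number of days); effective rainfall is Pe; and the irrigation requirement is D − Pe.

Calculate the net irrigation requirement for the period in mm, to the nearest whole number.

156 mm

ET₀ = 0.28 × (0.46 × 27.6 + 8.13) = 0.28 × 20.826 = 5.8313 mm/d
ETc = Kc × ET₀ = 1.12 × 5.8313 = 6.5311 mm/d
Crop demand D = ETc × 30 d = 6.5311 × 30 = 195.933 mm
D − Pe = 195.933 − 40.1 = 155.833 mm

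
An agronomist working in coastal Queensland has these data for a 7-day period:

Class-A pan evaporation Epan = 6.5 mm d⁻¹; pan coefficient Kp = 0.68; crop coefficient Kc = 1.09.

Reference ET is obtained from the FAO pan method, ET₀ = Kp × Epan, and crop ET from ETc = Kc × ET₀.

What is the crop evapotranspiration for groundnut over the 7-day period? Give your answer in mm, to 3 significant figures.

33.7 mm

ET₀ = 0.68 × 6.5 = 4.4200 mm/d
ETc = Kc × ET₀ = 1.09 × 4.4200 = 4.8178 mm/d
Over 7 days: 4.8178 × 7 = 33.725 mm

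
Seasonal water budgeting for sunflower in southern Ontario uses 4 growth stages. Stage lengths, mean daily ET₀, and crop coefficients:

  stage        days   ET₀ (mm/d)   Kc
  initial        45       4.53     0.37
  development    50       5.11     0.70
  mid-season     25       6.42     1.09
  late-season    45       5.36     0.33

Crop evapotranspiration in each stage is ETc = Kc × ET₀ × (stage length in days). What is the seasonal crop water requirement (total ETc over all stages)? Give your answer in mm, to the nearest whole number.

509 mm

initial: 0.37 × 4.53 × 45 = 75.42 mm
development: 0.70 × 5.11 × 50 = 178.85 mm
mid-season: 1.09 × 6.42 × 25 = 174.95 mm
late-season: 0.33 × 5.36 × 45 = 79.60 mm
Seasonal total = 508.82 mm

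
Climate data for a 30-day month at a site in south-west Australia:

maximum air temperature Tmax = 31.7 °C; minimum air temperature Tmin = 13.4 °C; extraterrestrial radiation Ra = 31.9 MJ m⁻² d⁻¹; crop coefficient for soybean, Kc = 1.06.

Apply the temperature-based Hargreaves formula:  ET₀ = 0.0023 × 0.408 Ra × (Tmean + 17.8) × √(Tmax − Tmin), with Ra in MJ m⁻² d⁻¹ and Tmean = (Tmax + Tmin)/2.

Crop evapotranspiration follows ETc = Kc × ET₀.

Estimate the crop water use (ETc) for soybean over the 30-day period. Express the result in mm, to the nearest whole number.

Tmean = (31.7 + 13.4)/2 = 22.55 °C
0.408 Ra = 0.408 × 31.9 = 13.0152 mm/d equivalent
ET₀ = 0.0023 × 13.0152 × (22.55 + 17.8) × √18.3 = 0.0023 × 13.0152 × 40.35 × 4.2778 = 5.1671 mm/d
ETc = Kc × ET₀ = 1.06 × 5.1671 = 5.4771 mm/d
Over 30 days: 5.4771 × 30 = 164.313 mm

164 mm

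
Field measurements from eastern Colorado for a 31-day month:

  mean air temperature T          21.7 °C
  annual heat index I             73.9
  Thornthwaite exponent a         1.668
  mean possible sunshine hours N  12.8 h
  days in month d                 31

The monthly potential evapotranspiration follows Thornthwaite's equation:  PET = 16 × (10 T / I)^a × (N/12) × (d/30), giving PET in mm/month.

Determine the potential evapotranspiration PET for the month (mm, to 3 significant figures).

10T/I = 10 × 21.7 / 73.9 = 2.9364
(10T/I)^a = 2.9364^1.668 = 6.0300
Uncorrected PET = 16 × 6.0300 = 96.480 mm
Correction = (N/12)(d/30) = (12.8/12)(31/30) = 1.1022
PET = 96.480 × 1.1022 = 106.340 mm/month

106 mm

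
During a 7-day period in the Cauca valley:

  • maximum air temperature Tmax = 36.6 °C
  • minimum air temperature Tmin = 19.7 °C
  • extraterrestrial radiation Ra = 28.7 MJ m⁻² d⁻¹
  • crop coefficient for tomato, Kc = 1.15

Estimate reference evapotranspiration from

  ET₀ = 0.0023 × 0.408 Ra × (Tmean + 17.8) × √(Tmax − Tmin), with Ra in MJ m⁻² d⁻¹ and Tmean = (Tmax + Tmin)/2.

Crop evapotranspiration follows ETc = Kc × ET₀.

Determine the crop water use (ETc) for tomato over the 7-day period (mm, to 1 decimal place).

41.0 mm

Tmean = (36.6 + 19.7)/2 = 28.15 °C
0.408 Ra = 0.408 × 28.7 = 11.7096 mm/d equivalent
ET₀ = 0.0023 × 11.7096 × (28.15 + 17.8) × √16.9 = 0.0023 × 11.7096 × 45.95 × 4.1110 = 5.0875 mm/d
ETc = Kc × ET₀ = 1.15 × 5.0875 = 5.8506 mm/d
Over 7 days: 5.8506 × 7 = 40.954 mm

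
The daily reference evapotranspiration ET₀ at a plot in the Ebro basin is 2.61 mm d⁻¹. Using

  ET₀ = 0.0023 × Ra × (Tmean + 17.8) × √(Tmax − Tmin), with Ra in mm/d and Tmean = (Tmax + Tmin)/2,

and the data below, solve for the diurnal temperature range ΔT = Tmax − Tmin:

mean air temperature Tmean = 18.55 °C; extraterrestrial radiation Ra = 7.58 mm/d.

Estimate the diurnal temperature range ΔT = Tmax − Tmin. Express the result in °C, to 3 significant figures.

17.0 °C

√ΔT = ET₀ / [0.0023 × Ra × (Tmean+17.8)] = 2.61 / (0.0023 × 7.58 × 36.35) = 4.1185
ΔT = 4.1185² = 16.962 °C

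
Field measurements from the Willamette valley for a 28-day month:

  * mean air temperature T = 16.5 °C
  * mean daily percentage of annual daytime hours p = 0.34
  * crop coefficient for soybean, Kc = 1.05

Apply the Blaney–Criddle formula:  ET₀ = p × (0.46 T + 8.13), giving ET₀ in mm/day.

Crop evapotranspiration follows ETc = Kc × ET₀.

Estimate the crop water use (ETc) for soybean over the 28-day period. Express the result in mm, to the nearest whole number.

157 mm

ET₀ = 0.34 × (0.46 × 16.5 + 8.13) = 0.34 × 15.720 = 5.3448 mm/d
ETc = Kc × ET₀ = 1.05 × 5.3448 = 5.6120 mm/d
Over 28 days: 5.6120 × 28 = 157.136 mm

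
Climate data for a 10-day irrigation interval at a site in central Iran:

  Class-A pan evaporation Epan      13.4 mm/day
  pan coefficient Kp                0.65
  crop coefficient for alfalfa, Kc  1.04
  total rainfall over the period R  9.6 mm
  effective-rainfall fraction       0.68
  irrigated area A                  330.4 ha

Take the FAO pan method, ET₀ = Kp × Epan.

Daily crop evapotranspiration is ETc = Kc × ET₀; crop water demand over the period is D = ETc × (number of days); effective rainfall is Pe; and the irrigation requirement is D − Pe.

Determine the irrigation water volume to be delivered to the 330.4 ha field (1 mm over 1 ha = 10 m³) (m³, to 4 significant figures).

277700 m³

ET₀ = 0.65 × 13.4 = 8.7100 mm/d
ETc = Kc × ET₀ = 1.04 × 8.7100 = 9.0584 mm/d
Crop demand D = ETc × 10 d = 9.0584 × 10 = 90.584 mm
Pe = 0.68 × 9.6 = 6.528 mm
D − Pe = 90.584 − 6.528 = 84.056 mm
Volume = 84.056 mm × 330.4 ha × 10 = 277721.0 m³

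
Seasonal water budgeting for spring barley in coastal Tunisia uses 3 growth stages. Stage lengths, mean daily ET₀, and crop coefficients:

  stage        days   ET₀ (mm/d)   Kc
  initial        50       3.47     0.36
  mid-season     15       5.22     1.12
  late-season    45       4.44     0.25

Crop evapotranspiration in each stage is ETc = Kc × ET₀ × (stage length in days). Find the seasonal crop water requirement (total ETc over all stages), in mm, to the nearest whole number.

initial: 0.36 × 3.47 × 50 = 62.46 mm
mid-season: 1.12 × 5.22 × 15 = 87.70 mm
late-season: 0.25 × 4.44 × 45 = 49.95 mm
Seasonal total = 200.11 mm

200 mm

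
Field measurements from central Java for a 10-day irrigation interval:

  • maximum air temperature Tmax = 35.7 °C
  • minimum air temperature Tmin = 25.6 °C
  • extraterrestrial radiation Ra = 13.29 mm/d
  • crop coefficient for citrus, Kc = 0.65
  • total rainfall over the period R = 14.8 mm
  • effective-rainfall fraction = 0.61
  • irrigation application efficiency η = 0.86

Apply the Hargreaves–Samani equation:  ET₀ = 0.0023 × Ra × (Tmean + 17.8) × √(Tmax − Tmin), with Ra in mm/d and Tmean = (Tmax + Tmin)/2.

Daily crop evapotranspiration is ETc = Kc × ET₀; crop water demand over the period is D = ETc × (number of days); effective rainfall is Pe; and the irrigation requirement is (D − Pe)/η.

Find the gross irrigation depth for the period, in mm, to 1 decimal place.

Tmean = (35.7 + 25.6)/2 = 30.65 °C
ET₀ = 0.0023 × 13.29 × (30.65 + 17.8) × √10.1 = 0.0023 × 13.29 × 48.45 × 3.1780 = 4.7065 mm/d
ETc = Kc × ET₀ = 0.65 × 4.7065 = 3.0592 mm/d
Crop demand D = ETc × 10 d = 3.0592 × 10 = 30.592 mm
Pe = 0.61 × 14.8 = 9.028 mm
D − Pe = 30.592 − 9.028 = 21.564 mm
Gross irrigation = 21.564 / 0.86 = 25.074 mm

25.1 mm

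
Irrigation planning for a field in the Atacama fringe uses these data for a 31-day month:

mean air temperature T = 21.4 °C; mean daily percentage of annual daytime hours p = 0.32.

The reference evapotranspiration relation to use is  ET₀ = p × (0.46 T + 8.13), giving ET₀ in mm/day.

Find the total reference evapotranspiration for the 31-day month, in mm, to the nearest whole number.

ET₀ = 0.32 × (0.46 × 21.4 + 8.13) = 0.32 × 17.974 = 5.7517 mm/d
Monthly total = 5.7517 × 31 = 178.303 mm

178 mm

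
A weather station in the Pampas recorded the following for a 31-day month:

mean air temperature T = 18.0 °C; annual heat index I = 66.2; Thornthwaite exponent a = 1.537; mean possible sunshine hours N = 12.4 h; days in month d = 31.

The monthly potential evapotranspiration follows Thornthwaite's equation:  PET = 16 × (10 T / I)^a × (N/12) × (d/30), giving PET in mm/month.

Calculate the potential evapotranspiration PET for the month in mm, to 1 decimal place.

10T/I = 10 × 18.0 / 66.2 = 2.7190
(10T/I)^a = 2.7190^1.537 = 4.6525
Uncorrected PET = 16 × 4.6525 = 74.440 mm
Correction = (N/12)(d/30) = (12.4/12)(31/30) = 1.0678
PET = 74.440 × 1.0678 = 79.487 mm/month

79.5 mm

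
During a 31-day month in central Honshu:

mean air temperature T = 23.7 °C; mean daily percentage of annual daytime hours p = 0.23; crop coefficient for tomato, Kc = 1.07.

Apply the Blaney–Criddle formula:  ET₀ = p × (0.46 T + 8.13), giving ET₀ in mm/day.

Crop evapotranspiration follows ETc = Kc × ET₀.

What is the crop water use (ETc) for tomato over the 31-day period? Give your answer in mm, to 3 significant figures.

145 mm

ET₀ = 0.23 × (0.46 × 23.7 + 8.13) = 0.23 × 19.032 = 4.3774 mm/d
ETc = Kc × ET₀ = 1.07 × 4.3774 = 4.6838 mm/d
Over 31 days: 4.6838 × 31 = 145.198 mm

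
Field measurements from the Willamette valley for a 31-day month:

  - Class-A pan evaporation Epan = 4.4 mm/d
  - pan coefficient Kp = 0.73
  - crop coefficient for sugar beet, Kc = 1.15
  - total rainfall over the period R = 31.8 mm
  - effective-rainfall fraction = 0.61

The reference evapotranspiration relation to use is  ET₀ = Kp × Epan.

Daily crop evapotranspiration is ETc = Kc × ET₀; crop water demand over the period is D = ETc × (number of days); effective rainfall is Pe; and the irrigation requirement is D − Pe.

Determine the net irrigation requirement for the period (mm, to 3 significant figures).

95.1 mm

ET₀ = 0.73 × 4.4 = 3.2120 mm/d
ETc = Kc × ET₀ = 1.15 × 3.2120 = 3.6938 mm/d
Crop demand D = ETc × 31 d = 3.6938 × 31 = 114.508 mm
Pe = 0.61 × 31.8 = 19.398 mm
D − Pe = 114.508 − 19.398 = 95.110 mm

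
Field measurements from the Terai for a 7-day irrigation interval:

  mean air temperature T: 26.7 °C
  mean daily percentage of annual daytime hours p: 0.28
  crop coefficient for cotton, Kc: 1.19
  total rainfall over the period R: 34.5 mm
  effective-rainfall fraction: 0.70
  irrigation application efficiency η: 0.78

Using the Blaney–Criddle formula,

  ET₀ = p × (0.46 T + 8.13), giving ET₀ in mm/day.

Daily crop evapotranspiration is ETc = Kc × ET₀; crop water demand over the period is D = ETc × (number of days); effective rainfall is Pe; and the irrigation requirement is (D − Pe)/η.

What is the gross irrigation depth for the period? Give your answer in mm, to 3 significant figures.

30.1 mm

ET₀ = 0.28 × (0.46 × 26.7 + 8.13) = 0.28 × 20.412 = 5.7154 mm/d
ETc = Kc × ET₀ = 1.19 × 5.7154 = 6.8013 mm/d
Crop demand D = ETc × 7 d = 6.8013 × 7 = 47.609 mm
Pe = 0.70 × 34.5 = 24.150 mm
D − Pe = 47.609 − 24.150 = 23.459 mm
Gross irrigation = 23.459 / 0.78 = 30.076 mm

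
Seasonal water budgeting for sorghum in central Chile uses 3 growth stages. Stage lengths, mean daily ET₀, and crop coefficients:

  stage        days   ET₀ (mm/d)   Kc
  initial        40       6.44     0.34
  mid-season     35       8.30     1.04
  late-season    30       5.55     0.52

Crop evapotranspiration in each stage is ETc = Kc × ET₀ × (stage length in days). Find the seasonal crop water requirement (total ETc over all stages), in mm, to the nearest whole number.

initial: 0.34 × 6.44 × 40 = 87.58 mm
mid-season: 1.04 × 8.30 × 35 = 302.12 mm
late-season: 0.52 × 5.55 × 30 = 86.58 mm
Seasonal total = 476.28 mm

476 mm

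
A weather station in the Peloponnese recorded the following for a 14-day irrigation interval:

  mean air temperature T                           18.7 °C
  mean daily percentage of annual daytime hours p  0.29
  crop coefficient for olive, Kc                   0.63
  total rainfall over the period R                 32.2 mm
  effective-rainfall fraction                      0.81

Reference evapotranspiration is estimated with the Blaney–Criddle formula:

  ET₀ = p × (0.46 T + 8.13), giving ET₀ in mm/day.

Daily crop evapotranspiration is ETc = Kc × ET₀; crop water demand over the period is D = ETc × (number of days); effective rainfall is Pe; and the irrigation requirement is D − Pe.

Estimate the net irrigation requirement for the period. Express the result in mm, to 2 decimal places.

16.72 mm

ET₀ = 0.29 × (0.46 × 18.7 + 8.13) = 0.29 × 16.732 = 4.8523 mm/d
ETc = Kc × ET₀ = 0.63 × 4.8523 = 3.0569 mm/d
Crop demand D = ETc × 14 d = 3.0569 × 14 = 42.797 mm
Pe = 0.81 × 32.2 = 26.082 mm
D − Pe = 42.797 − 26.082 = 16.715 mm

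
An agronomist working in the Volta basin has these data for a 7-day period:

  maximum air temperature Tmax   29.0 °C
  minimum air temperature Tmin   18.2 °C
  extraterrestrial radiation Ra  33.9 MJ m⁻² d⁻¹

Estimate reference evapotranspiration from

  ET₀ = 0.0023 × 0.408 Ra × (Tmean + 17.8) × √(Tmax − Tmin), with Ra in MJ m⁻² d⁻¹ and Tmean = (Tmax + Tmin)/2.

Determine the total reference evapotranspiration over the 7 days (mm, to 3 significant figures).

30.3 mm

Tmean = (29.0 + 18.2)/2 = 23.60 °C
0.408 Ra = 0.408 × 33.9 = 13.8312 mm/d equivalent
ET₀ = 0.0023 × 13.8312 × (23.60 + 17.8) × √10.8 = 0.0023 × 13.8312 × 41.40 × 3.2863 = 4.3281 mm/d
Over 7 days: 4.3281 × 7 = 30.297 mm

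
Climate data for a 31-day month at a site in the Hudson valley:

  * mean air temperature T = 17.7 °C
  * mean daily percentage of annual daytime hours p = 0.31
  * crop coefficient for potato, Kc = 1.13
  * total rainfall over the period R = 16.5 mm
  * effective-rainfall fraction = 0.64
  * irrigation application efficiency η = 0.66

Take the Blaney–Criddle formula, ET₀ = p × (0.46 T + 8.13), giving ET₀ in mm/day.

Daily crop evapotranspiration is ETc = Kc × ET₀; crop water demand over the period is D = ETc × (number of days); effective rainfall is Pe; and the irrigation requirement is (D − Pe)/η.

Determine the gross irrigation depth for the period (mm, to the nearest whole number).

252 mm

ET₀ = 0.31 × (0.46 × 17.7 + 8.13) = 0.31 × 16.272 = 5.0443 mm/d
ETc = Kc × ET₀ = 1.13 × 5.0443 = 5.7001 mm/d
Crop demand D = ETc × 31 d = 5.7001 × 31 = 176.703 mm
Pe = 0.64 × 16.5 = 10.560 mm
D − Pe = 176.703 − 10.560 = 166.143 mm
Gross irrigation = 166.143 / 0.66 = 251.732 mm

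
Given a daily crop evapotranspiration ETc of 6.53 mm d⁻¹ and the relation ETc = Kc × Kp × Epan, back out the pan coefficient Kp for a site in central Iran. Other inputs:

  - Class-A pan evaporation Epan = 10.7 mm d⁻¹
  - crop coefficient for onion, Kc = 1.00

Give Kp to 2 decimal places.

0.61

ETc = Kc × Kp × Epan  ⇒  Kp = ETc / (Kc × Epan)
Kp = 6.53 / (1.00 × 10.7) = 6.53 / 10.700 = 0.6103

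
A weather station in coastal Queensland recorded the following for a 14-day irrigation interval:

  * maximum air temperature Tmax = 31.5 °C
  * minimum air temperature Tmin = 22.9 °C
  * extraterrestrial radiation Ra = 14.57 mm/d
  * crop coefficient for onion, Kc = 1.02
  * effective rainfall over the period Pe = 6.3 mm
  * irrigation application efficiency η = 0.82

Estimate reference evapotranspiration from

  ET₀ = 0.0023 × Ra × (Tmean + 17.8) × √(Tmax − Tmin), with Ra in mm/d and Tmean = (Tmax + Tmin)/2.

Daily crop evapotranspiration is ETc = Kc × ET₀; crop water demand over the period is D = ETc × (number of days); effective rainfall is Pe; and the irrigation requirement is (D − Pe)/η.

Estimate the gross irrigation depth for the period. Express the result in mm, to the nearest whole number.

Tmean = (31.5 + 22.9)/2 = 27.20 °C
ET₀ = 0.0023 × 14.57 × (27.20 + 17.8) × √8.6 = 0.0023 × 14.57 × 45.00 × 2.9326 = 4.4223 mm/d
ETc = Kc × ET₀ = 1.02 × 4.4223 = 4.5107 mm/d
Crop demand D = ETc × 14 d = 4.5107 × 14 = 63.150 mm
D − Pe = 63.150 − 6.3 = 56.850 mm
Gross irrigation = 56.850 / 0.82 = 69.329 mm

69 mm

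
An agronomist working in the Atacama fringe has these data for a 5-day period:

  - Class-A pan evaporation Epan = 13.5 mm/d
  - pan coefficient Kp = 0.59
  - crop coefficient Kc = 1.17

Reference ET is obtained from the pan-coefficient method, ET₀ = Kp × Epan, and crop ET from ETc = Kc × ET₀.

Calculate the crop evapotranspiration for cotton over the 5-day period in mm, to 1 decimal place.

ET₀ = 0.59 × 13.5 = 7.9650 mm/d
ETc = Kc × ET₀ = 1.17 × 7.9650 = 9.3191 mm/d
Over 5 days: 9.3191 × 5 = 46.596 mm

46.6 mm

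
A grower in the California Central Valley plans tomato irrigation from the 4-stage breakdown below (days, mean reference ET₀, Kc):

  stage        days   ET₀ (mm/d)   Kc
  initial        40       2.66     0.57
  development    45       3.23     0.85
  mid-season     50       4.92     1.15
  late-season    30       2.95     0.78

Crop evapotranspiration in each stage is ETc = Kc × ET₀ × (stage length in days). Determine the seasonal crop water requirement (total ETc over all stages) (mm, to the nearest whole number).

536 mm

initial: 0.57 × 2.66 × 40 = 60.65 mm
development: 0.85 × 3.23 × 45 = 123.55 mm
mid-season: 1.15 × 4.92 × 50 = 282.90 mm
late-season: 0.78 × 2.95 × 30 = 69.03 mm
Seasonal total = 536.13 mm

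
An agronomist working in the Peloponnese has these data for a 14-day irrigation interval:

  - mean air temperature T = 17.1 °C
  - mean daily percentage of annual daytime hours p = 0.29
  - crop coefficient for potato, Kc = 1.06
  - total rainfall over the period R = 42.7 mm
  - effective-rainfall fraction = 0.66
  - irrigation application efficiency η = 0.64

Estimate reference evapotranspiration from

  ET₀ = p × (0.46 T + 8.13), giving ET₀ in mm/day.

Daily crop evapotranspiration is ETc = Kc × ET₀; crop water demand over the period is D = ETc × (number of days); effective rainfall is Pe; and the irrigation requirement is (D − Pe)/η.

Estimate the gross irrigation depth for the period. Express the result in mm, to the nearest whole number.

ET₀ = 0.29 × (0.46 × 17.1 + 8.13) = 0.29 × 15.996 = 4.6388 mm/d
ETc = Kc × ET₀ = 1.06 × 4.6388 = 4.9171 mm/d
Crop demand D = ETc × 14 d = 4.9171 × 14 = 68.839 mm
Pe = 0.66 × 42.7 = 28.182 mm
D − Pe = 68.839 − 28.182 = 40.657 mm
Gross irrigation = 40.657 / 0.64 = 63.527 mm

64 mm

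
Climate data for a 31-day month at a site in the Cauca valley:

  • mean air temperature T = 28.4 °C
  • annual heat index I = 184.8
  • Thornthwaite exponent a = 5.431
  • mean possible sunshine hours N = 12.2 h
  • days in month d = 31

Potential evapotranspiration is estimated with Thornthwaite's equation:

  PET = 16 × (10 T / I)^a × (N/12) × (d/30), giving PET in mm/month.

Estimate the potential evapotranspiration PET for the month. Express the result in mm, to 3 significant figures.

173 mm

10T/I = 10 × 28.4 / 184.8 = 1.5368
(10T/I)^a = 1.5368^5.431 = 10.3162
Uncorrected PET = 16 × 10.3162 = 165.059 mm
Correction = (N/12)(d/30) = (12.2/12)(31/30) = 1.0506
PET = 165.059 × 1.0506 = 173.411 mm/month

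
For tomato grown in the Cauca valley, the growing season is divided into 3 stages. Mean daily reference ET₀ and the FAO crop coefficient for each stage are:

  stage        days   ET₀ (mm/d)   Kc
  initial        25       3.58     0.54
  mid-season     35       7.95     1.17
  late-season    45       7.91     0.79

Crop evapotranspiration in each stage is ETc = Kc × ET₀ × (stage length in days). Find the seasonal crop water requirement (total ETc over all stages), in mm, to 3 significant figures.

655 mm

initial: 0.54 × 3.58 × 25 = 48.33 mm
mid-season: 1.17 × 7.95 × 35 = 325.55 mm
late-season: 0.79 × 7.91 × 45 = 281.20 mm
Seasonal total = 655.08 mm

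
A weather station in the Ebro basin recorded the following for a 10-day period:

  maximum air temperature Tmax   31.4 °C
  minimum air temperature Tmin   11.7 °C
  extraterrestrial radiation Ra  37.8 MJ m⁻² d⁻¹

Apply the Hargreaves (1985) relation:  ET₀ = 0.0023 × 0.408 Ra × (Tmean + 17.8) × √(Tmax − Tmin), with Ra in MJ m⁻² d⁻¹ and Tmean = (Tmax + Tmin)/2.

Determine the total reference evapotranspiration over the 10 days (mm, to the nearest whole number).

Tmean = (31.4 + 11.7)/2 = 21.55 °C
0.408 Ra = 0.408 × 37.8 = 15.4224 mm/d equivalent
ET₀ = 0.0023 × 15.4224 × (21.55 + 17.8) × √19.7 = 0.0023 × 15.4224 × 39.35 × 4.4385 = 6.1953 mm/d
Over 10 days: 6.1953 × 10 = 61.953 mm

62 mm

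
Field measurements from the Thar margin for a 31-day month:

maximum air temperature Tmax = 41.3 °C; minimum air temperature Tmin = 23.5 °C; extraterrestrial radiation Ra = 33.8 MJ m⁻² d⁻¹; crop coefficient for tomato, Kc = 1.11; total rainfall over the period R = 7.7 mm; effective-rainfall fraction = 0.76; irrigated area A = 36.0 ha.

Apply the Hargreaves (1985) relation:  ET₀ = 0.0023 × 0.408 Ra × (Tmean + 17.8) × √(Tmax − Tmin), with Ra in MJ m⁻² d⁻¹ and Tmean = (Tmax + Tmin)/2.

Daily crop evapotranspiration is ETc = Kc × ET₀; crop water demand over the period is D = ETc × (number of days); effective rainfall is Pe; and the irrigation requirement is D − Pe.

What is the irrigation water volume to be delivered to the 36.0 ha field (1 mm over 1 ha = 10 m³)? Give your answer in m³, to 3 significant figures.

Tmean = (41.3 + 23.5)/2 = 32.40 °C
0.408 Ra = 0.408 × 33.8 = 13.7904 mm/d equivalent
ET₀ = 0.0023 × 13.7904 × (32.40 + 17.8) × √17.8 = 0.0023 × 13.7904 × 50.20 × 4.2190 = 6.7177 mm/d
ETc = Kc × ET₀ = 1.11 × 6.7177 = 7.4566 mm/d
Crop demand D = ETc × 31 d = 7.4566 × 31 = 231.155 mm
Pe = 0.76 × 7.7 = 5.852 mm
D − Pe = 231.155 − 5.852 = 225.303 mm
Volume = 225.303 mm × 36.0 ha × 10 = 81109.1 m³

81100 m³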